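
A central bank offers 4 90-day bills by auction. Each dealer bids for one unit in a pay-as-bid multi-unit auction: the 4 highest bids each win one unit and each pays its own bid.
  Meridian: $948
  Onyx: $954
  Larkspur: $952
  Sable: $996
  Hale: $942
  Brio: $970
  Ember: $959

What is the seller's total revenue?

Bids ranked high→low: 996 (Sable), 970 (Brio), 959 (Ember), 954 (Onyx), 952 (Larkspur), 948 (Meridian), …
Top 4: Sable, Brio, Ember, Onyx.
Total revenue = 996 + 970 + 959 + 954 = $3,879.

Total revenue: $3,879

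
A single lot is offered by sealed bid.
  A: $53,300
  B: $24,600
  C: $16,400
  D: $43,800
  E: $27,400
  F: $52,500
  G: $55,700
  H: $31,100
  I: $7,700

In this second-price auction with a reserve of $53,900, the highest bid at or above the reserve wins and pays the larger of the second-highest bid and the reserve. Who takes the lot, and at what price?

Bids ranked: 55,700 (G) > 53,300 (A) > 52,500 (F) > 43,800 (D) > 31,100 (H) > 27,400 (E) > …
Highest eligible bid: G at $55,700.
max(second-highest $53,300, reserve $53,900) = $53,900.

G pays $53,900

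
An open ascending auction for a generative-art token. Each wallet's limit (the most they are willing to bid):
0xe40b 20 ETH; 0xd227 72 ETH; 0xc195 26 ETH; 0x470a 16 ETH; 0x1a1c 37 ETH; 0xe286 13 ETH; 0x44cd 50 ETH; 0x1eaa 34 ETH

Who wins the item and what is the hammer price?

Limits in order: 72 (0xd227) > 50 (0x44cd) > 37 (0x1a1c) > 34 (0x1eaa) > 26 (0xc195) > 20 (0xe40b) > …
Bidding ends when 0x44cd exits at 50 ETH; 0xd227 takes it.

0xd227 wins at 50 ETH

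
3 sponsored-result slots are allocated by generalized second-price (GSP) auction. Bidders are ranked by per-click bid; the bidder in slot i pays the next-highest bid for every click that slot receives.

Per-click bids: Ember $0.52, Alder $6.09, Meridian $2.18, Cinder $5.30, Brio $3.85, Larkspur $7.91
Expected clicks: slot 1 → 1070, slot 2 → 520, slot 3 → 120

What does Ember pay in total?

Ember pays $0.00

Per-click bids in order: $7.91 (Larkspur) > $6.09 (Alder) > $5.30 (Cinder) > $3.85 (Brio) > …
Ember ranks below slot 3 → no slot, pays nothing.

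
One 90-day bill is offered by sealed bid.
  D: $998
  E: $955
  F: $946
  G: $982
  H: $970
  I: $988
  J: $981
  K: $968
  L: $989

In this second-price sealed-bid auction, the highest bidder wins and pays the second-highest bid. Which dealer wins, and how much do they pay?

D pays $989

Sorting bids: 998 (D) > 989 (L) > 988 (I) > 982 (G) > 981 (J) > 970 (H) > …
D is highest; pays the second-highest bid, $989.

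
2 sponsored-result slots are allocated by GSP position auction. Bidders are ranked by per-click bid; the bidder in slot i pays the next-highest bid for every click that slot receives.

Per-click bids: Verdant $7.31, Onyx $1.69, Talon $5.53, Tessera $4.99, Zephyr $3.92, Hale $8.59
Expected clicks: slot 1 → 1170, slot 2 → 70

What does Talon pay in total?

Per-click bids in order: $8.59 (Hale) > $7.31 (Verdant) > $5.53 (Talon) > …
Talon ranks below slot 2 → no slot, pays nothing.

Talon pays $0.00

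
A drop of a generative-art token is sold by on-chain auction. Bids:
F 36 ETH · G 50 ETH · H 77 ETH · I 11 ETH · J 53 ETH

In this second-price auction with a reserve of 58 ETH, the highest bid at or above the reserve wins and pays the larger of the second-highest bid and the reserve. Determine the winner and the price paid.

H pays 58 ETH

Bids ranked: 77 (H) > 53 (J) > 50 (G) > 36 (F) > 11 (I)
H has the top bid at or above the reserve (77 ETH).
max(second-highest 53 ETH, reserve 58 ETH) = 58 ETH.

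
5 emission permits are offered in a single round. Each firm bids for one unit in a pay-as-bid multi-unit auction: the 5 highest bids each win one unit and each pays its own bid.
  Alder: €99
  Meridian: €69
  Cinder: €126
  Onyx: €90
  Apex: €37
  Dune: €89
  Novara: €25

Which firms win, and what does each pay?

Ordering the bids: 126 (Cinder), 99 (Alder), 90 (Onyx), 89 (Dune), 69 (Meridian), 37 (Apex), 25 (Novara)
Winners (5 units): Cinder, Alder, Onyx, Dune, Meridian.
Each winner pays its own bid: Cinder €126, Alder €99, Onyx €90, Dune €89, Meridian €69.

Cinder €126, Alder €99, Onyx €90, Dune €89, Meridian €69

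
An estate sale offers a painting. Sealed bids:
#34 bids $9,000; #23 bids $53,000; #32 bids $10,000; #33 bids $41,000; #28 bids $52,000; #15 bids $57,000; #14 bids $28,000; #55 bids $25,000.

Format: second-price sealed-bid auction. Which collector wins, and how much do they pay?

Sorting bids: 57,000 (#15) > 53,000 (#23) > 52,000 (#28) > 41,000 (#33) > 28,000 (#14) > 25,000 (#55) > …
Second-price: #15 pays #23's bid of $53,000.

#15 pays $53,000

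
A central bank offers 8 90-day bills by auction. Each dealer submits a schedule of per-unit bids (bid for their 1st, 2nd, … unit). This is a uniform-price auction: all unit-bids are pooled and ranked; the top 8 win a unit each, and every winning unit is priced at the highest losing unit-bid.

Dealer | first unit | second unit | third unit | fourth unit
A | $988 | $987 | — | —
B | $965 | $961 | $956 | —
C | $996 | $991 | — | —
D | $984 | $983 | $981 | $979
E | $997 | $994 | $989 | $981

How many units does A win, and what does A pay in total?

A: 2 units, pays $1,966

All unit-bids, highest first — top 8: 997 (E-1), 996 (C-1), 994 (E-2), 991 (C-2), 989 (E-3), 988 (A-1), 987 (A-2), 984 (D-1)
The (k+1)-th unit-bid is $983.
A wins 2 unit(s) at $983 each.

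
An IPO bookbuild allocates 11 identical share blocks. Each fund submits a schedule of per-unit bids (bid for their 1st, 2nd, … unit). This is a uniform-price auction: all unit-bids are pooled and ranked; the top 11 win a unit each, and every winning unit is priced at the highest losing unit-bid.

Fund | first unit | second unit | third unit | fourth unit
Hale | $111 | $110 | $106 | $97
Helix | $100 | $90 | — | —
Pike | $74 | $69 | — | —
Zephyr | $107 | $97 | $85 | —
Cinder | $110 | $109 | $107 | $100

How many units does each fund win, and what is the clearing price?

Cinder 4, Hale 4, Helix 1, Zephyr 2; clearing price $90

Pooled unit-bids ranked (top 11): 111 (Hale-1), 110 (Hale-2), 110 (Cinder-1), 109 (Cinder-2), 107 (Zephyr-1), 107 (Cinder-3), 106 (Hale-3), 100 (Helix-1), 100 (Cinder-4), 97 (Hale-4), 97 (Zephyr-2)
Highest rejected unit-bid = $90.
Allocation: Cinder 4, Hale 4, Helix 1, Zephyr 2.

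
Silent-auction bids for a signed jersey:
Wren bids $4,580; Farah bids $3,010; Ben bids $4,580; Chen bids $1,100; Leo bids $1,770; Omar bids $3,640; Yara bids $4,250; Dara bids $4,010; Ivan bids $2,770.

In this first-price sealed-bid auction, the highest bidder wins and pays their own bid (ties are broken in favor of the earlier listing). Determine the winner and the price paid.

Wren pays $4,580

Bids ranked: 4,580 (Wren) > 4,580 (Ben) > 4,250 (Yara) > 4,010 (Dara) > 3,640 (Omar) > 3,010 (Farah) > …
Wren and Ben tie at $4,580; tie-break gives it to Wren.
Wren has the highest bid and pays exactly that: $4,580.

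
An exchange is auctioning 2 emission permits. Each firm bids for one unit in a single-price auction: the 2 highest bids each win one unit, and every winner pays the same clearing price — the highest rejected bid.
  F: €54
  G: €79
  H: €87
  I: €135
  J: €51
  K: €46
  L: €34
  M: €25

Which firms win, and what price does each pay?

I, H; each pays €79

Bids ranked high→low: 135 (I), 87 (H), 79 (G), 54 (F), …
The 2 highest are I, H.
First losing bid is G's €79, which sets the uniform price.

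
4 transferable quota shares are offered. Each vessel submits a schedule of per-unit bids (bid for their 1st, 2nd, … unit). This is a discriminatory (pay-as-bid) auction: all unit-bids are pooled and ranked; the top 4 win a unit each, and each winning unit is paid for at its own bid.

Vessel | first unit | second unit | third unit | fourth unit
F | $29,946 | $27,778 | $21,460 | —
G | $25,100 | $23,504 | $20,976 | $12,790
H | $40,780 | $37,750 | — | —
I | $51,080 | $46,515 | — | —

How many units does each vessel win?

H 2, I 2

Merging the schedules and taking the best 4: 51,080 (I-1), 46,515 (I-2), 40,780 (H-1), 37,750 (H-2)
Next rejected bid: $29,946 (not a price — pay-as-bid).
Allocation: H 2, I 2.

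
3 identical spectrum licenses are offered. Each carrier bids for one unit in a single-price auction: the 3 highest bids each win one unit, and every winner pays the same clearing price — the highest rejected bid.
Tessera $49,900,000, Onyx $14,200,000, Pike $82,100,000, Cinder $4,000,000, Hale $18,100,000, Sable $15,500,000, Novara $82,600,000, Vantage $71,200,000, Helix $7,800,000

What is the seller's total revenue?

Bids ranked high→low: 82,600,000 (Novara), 82,100,000 (Pike), 71,200,000 (Vantage), 49,900,000 (Tessera), 18,100,000 (Hale), …
The 3 highest are Novara, Pike, Vantage.
Clearing price = highest rejected bid = $49,900,000.
Total revenue = 3 × $49,900,000 = $149,700,000.

Total revenue: $149,700,000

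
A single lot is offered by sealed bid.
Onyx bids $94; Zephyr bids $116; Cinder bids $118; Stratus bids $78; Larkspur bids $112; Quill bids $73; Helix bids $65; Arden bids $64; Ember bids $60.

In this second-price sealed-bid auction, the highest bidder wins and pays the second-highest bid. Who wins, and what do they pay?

Sorting bids: 118 (Cinder) > 116 (Zephyr) > 112 (Larkspur) > 94 (Onyx) > 78 (Stratus) > 73 (Quill) > …
Second-price: Cinder pays Zephyr's bid of $116.

Cinder pays $116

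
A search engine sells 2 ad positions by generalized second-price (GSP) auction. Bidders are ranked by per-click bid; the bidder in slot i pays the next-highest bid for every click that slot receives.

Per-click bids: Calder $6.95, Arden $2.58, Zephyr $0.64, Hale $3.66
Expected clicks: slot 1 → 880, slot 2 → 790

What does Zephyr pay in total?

Sorting advertisers: $6.95 (Calder) > $3.66 (Hale) > $2.58 (Arden) > …
Zephyr ranks below slot 2 → no slot, pays nothing.

Zephyr pays $0.00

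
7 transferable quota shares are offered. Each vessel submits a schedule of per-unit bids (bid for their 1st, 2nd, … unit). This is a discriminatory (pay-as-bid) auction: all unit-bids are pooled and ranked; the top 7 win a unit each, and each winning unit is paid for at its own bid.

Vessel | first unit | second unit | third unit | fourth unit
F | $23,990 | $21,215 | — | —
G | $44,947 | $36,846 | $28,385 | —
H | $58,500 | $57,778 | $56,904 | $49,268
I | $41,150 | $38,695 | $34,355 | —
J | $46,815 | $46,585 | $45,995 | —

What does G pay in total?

G pays $0

All unit-bids, highest first — top 7: 58,500 (H-1), 57,778 (H-2), 56,904 (H-3), 49,268 (H-4), 46,815 (J-1), 46,585 (J-2), 45,995 (J-3)
Next rejected bid: $44,947 (not a price — pay-as-bid).
G wins no units.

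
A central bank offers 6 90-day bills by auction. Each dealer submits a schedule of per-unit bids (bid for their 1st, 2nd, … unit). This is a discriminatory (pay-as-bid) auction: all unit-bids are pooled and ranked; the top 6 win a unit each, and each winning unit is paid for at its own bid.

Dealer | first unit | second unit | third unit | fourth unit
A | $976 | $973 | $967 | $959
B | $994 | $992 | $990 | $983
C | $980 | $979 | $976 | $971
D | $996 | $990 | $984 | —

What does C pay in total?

C pays $0

Merging the schedules and taking the best 6: 996 (D-1), 994 (B-1), 992 (B-2), 990 (B-3), 990 (D-2), 984 (D-3)
Next rejected bid: $983 (not a price — pay-as-bid).
C wins no units.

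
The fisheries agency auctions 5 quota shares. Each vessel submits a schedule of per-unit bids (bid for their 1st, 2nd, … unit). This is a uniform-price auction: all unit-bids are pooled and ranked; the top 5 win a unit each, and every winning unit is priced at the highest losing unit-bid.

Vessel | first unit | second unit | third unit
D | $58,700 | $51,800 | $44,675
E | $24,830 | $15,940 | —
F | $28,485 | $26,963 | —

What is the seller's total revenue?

Total revenue: $124,150

All unit-bids, highest first — top 5: 58,700 (D-1), 51,800 (D-2), 44,675 (D-3), 28,485 (F-1), 26,963 (F-2)
Highest rejected unit-bid = $24,830.
Allocation: D 3, F 2. Every unit priced at $24,830.
Revenue = 5 × 24,830 = $124,150.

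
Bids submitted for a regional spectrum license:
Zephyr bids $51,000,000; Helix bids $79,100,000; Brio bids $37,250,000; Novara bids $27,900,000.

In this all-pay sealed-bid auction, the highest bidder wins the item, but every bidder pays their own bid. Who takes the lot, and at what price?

Helix pays $79,100,000

Bids ranked: 79,100,000 (Helix) > 51,000,000 (Zephyr) > 37,250,000 (Brio) > 27,900,000 (Novara)
Helix is highest and takes the item; every bidder forfeits their bid.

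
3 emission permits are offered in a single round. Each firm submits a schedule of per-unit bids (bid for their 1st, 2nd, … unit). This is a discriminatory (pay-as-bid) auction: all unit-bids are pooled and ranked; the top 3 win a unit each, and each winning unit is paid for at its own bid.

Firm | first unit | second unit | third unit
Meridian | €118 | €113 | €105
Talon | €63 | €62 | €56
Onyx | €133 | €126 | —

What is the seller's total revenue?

Total revenue: €377

Merging the schedules and taking the best 3: 133 (Onyx-1), 126 (Onyx-2), 118 (Meridian-1)
Next rejected bid: €113 (not a price — pay-as-bid).
Each winning unit pays its own bid.
Revenue = 133 + 126 + 118 = €377.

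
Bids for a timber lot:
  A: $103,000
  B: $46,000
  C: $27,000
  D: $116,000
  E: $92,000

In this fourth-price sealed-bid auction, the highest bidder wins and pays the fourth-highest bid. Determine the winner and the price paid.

D pays $46,000

Sorting bids: 116,000 (D) > 103,000 (A) > 92,000 (E) > 46,000 (B) > 27,000 (C)
D wins; payment is bid #4 in the ranking = $46,000.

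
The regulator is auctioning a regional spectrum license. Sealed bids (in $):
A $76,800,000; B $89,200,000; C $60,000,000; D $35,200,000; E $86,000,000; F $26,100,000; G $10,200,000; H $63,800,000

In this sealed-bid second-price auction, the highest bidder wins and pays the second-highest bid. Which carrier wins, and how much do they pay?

Sealed-bid second-price auction: the highest bidder wins and pays the second-highest bid.
Bids in order: 89,200,000 (B) > 86,000,000 (E) > 76,800,000 (A) > 63,800,000 (H) > 60,000,000 (C) > 35,200,000 (D) > …
B is highest; pays the second-highest bid, $86,000,000.

B pays $86,000,000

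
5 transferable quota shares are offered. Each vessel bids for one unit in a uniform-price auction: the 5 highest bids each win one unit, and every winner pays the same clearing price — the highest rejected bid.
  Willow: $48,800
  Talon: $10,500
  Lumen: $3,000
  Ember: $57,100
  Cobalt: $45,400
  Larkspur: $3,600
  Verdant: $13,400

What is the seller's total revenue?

Bids ranked high→low: 57,100 (Ember), 48,800 (Willow), 45,400 (Cobalt), 13,400 (Verdant), 10,500 (Talon), 3,600 (Larkspur), 3,000 (Lumen)
Top 5: Ember, Willow, Cobalt, Verdant, Talon.
First losing bid is Larkspur's $3,600, which sets the uniform price.
Total revenue = 5 × $3,600 = $18,000.

Total revenue: $18,000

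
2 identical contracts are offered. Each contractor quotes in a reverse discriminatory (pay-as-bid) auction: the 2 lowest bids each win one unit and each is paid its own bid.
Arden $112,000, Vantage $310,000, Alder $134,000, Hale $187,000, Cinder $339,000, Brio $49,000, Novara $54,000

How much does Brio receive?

Brio is paid $49,000

Ordering the bids: 49,000 (Brio), 54,000 (Novara), 112,000 (Arden), 134,000 (Alder), …
Winners (2 units): Brio, Novara.
Brio wins → own bid $49,000.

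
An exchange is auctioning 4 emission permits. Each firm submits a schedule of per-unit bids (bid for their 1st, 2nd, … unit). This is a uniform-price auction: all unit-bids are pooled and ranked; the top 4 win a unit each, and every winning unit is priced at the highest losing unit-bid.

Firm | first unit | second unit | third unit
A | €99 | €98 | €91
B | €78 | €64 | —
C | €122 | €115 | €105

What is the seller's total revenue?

Total revenue: €392

Pooled unit-bids ranked (top 4): 122 (C-1), 115 (C-2), 105 (C-3), 99 (A-1)
First bid not allocated: €98.
Allocation: A 1, C 3. Every unit priced at €98.
Revenue = 4 × 98 = €392.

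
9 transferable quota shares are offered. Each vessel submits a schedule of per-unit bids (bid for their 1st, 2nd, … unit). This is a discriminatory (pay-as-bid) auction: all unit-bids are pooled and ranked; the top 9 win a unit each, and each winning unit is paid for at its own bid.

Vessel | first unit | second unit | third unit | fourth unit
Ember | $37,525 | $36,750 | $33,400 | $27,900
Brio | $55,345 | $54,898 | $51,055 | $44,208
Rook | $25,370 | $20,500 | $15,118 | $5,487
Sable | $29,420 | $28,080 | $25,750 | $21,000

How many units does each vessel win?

Brio 4, Ember 3, Sable 2

Merging the schedules and taking the best 9: 55,345 (Brio-1), 54,898 (Brio-2), 51,055 (Brio-3), 44,208 (Brio-4), 37,525 (Ember-1), 36,750 (Ember-2), 33,400 (Ember-3), 29,420 (Sable-1), 28,080 (Sable-2)
Next rejected bid: $27,900 (not a price — pay-as-bid).
Allocation: Brio 4, Ember 3, Sable 2.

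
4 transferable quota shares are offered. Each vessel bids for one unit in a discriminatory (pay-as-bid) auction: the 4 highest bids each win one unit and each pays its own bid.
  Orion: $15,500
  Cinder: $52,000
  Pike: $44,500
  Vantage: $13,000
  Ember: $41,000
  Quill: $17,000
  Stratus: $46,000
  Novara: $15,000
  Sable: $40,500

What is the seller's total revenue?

Ordering the bids: 52,000 (Cinder), 46,000 (Stratus), 44,500 (Pike), 41,000 (Ember), 40,500 (Sable), 17,000 (Quill), …
The 4 highest are Cinder, Stratus, Pike, Ember.
Total revenue = 52,000 + 46,000 + 44,500 + 41,000 = $183,500.

Total revenue: $183,500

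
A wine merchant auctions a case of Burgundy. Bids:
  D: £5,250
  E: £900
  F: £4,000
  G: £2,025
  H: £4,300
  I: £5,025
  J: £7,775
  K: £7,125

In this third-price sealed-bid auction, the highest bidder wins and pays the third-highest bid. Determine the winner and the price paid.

Bids in order: 7,775 (J) > 7,125 (K) > 5,250 (D) > 5,025 (I) > 4,300 (H) > 4,000 (F) > …
J is highest; pays the third-highest bid, £5,250.

J pays £5,250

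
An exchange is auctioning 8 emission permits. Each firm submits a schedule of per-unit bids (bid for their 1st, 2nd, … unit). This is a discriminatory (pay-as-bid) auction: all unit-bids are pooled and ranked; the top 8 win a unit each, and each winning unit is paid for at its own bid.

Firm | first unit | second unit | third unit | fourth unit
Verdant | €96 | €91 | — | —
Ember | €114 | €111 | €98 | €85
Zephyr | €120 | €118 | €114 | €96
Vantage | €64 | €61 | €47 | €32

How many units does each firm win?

Ember 3, Verdant 1, Zephyr 4

Pooled unit-bids ranked (top 8): 120 (Zephyr-1), 118 (Zephyr-2), 114 (Ember-1), 114 (Zephyr-3), 111 (Ember-2), 98 (Ember-3), 96 (Verdant-1), 96 (Zephyr-4)
Next rejected bid: €91 (not a price — pay-as-bid).
Allocation: Ember 3, Verdant 1, Zephyr 4.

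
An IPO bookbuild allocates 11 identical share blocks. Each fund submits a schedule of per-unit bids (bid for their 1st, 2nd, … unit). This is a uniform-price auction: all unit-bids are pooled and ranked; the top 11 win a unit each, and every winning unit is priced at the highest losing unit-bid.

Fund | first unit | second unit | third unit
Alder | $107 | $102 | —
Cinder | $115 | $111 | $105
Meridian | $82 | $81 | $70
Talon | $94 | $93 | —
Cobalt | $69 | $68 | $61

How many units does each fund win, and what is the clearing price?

Pooled unit-bids ranked (top 11): 115 (Cinder-1), 111 (Cinder-2), 107 (Alder-1), 105 (Cinder-3), 102 (Alder-2), 94 (Talon-1), 93 (Talon-2), 82 (Meridian-1), 81 (Meridian-2), 70 (Meridian-3), 69 (Cobalt-1)
Highest rejected unit-bid = $68.
Allocation: Alder 2, Cinder 3, Cobalt 1, Meridian 3, Talon 2.

Alder 2, Cinder 3, Cobalt 1, Meridian 3, Talon 2; clearing price $68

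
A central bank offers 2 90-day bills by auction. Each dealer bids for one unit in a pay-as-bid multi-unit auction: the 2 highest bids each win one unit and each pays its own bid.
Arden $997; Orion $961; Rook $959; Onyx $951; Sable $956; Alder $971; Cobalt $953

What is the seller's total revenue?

Total revenue: $1,968

Bids ranked high→low: 997 (Arden), 971 (Alder), 961 (Orion), 959 (Rook), …
The 2 highest are Arden, Alder.
Total revenue = 997 + 971 = $1,968.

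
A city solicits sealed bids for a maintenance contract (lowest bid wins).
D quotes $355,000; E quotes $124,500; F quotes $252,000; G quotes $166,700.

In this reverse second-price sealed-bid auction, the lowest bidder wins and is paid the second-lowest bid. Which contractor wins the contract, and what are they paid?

E is paid $166,700

Bids in order: 124,500 (E) < 166,700 (G) < 252,000 (F) < 355,000 (D)
E wins with the lowest bid; price is set by the runner-up at $166,700.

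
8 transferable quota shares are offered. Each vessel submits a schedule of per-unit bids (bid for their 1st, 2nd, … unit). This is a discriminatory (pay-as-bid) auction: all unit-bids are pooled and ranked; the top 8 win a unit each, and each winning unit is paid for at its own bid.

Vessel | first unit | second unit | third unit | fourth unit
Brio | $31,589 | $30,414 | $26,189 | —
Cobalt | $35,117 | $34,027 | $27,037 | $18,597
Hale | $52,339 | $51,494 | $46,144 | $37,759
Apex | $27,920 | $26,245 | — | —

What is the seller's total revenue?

Total revenue: $318,883

All unit-bids, highest first — top 8: 52,339 (Hale-1), 51,494 (Hale-2), 46,144 (Hale-3), 37,759 (Hale-4), 35,117 (Cobalt-1), 34,027 (Cobalt-2), 31,589 (Brio-1), 30,414 (Brio-2)
Next rejected bid: $27,920 (not a price — pay-as-bid).
Each winning unit pays its own bid.
Revenue = 52,339 + 51,494 + 46,144 + 37,759 + 35,117 + 34,027 + 31,589 + 30,414 = $318,883.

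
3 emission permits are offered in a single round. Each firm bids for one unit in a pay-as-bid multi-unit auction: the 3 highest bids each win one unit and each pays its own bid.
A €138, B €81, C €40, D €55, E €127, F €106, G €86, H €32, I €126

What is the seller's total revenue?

Total revenue: €391

Sorting: 138 (A), 127 (E), 126 (I), 106 (F), 86 (G), …
Top 3: A, E, I.
Total revenue = 138 + 127 + 126 = €391.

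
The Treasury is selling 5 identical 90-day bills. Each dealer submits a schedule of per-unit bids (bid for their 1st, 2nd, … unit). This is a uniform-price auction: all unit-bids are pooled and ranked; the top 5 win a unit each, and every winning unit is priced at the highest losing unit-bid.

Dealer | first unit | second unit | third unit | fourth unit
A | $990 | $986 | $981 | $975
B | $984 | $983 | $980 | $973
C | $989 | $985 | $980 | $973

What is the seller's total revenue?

Total revenue: $4,915

Pooled unit-bids ranked (top 5): 990 (A-1), 989 (C-1), 986 (A-2), 985 (C-2), 984 (B-1)
The (k+1)-th unit-bid is $983.
Allocation: A 2, B 1, C 2. Every unit priced at $983.
Revenue = 5 × 983 = $4,915.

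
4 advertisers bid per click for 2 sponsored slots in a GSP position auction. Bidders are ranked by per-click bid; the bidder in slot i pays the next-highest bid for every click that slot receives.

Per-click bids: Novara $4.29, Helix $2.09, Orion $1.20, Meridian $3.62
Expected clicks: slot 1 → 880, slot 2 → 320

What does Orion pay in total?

Orion pays $0.00

Ranked by bid: $4.29 (Novara) > $3.62 (Meridian) > $2.09 (Helix) > …
Orion ranks below slot 2 → no slot, pays nothing.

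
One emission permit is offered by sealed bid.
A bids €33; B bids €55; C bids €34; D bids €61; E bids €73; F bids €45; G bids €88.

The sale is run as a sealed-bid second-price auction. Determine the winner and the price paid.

G pays €73

Sorting bids: 88 (G) > 73 (E) > 61 (D) > 55 (B) > 45 (F) > 34 (C) > …
G is highest; pays the second-highest bid, €73.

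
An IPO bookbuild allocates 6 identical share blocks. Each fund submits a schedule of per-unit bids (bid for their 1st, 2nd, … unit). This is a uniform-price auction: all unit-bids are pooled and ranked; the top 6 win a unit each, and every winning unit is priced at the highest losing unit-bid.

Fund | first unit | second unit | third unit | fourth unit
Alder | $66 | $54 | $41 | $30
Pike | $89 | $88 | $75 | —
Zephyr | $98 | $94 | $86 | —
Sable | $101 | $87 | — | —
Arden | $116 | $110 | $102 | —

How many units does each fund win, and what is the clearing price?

Arden 3, Sable 1, Zephyr 2; clearing price $89

Pooled unit-bids ranked (top 6): 116 (Arden-1), 110 (Arden-2), 102 (Arden-3), 101 (Sable-1), 98 (Zephyr-1), 94 (Zephyr-2)
The (k+1)-th unit-bid is $89.
Allocation: Arden 3, Sable 1, Zephyr 2.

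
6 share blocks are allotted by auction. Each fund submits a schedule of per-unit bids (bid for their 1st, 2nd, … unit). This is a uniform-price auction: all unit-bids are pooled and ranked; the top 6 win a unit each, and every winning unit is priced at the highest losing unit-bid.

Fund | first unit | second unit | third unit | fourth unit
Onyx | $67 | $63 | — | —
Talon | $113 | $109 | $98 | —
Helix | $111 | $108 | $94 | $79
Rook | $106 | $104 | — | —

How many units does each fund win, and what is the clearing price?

Merging the schedules and taking the best 6: 113 (Talon-1), 111 (Helix-1), 109 (Talon-2), 108 (Helix-2), 106 (Rook-1), 104 (Rook-2)
Highest rejected unit-bid = $98.
Allocation: Helix 2, Rook 2, Talon 2.

Helix 2, Rook 2, Talon 2; clearing price $98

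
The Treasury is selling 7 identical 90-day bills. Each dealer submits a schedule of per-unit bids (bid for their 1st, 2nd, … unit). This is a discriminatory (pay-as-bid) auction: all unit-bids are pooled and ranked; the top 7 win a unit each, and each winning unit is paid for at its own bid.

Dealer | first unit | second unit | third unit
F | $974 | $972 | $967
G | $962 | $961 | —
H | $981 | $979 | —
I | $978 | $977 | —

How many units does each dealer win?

All unit-bids, highest first — top 7: 981 (H-1), 979 (H-2), 978 (I-1), 977 (I-2), 974 (F-1), 972 (F-2), 967 (F-3)
Next rejected bid: $962 (not a price — pay-as-bid).
Allocation: F 3, H 2, I 2.

F 3, H 2, I 2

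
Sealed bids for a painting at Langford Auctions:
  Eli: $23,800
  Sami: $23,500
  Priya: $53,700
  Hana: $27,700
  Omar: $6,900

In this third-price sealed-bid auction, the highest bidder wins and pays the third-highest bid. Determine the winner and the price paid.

Priya pays $23,800

Rule: the highest bidder wins and pays the third-highest bid.
Bids in order: 53,700 (Priya) > 27,700 (Hana) > 23,800 (Eli) > 23,500 (Sami) > 6,900 (Omar)
Priya wins; payment is bid #3 in the ranking = $23,800.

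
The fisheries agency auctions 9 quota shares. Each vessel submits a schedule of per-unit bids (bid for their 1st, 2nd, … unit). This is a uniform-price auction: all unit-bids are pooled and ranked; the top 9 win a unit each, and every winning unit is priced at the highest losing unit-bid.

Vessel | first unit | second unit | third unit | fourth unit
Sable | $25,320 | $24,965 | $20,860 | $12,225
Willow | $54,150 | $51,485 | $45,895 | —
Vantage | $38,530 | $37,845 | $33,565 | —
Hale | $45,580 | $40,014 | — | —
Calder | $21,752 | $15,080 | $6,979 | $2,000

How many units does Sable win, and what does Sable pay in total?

Merging the schedules and taking the best 9: 54,150 (Willow-1), 51,485 (Willow-2), 45,895 (Willow-3), 45,580 (Hale-1), 40,014 (Hale-2), 38,530 (Vantage-1), 37,845 (Vantage-2), 33,565 (Vantage-3), 25,320 (Sable-1)
First bid not allocated: $24,965.
Sable wins 1 unit(s) at $24,965 each.

Sable: 1 unit, pays $24,965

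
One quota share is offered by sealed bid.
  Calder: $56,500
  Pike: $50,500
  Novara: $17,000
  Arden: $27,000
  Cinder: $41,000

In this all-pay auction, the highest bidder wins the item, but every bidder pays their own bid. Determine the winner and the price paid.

Calder pays $56,500

Bids ranked: 56,500 (Calder) > 50,500 (Pike) > 41,000 (Cinder) > 27,000 (Arden) > 17,000 (Novara)
Calder is highest and takes the item; every bidder forfeits their bid.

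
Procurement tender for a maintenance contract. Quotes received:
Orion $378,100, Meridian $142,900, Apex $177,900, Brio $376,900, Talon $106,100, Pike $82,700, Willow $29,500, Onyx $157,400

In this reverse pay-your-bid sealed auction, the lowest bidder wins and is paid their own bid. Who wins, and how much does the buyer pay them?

Bids ranked: 29,500 (Willow) < 82,700 (Pike) < 106,100 (Talon) < 142,900 (Meridian) < 157,400 (Onyx) < 177,900 (Apex) < …
First-price: Willow is paid what they bid, $29,500.

Willow is paid $29,500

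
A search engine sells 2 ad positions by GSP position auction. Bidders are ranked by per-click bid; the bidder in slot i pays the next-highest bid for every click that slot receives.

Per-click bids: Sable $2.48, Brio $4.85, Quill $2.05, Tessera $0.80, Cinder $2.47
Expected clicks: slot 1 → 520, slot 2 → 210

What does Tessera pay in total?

Ranked by bid: $4.85 (Brio) > $2.48 (Sable) > $2.47 (Cinder) > …
Tessera ranks below slot 2 → no slot, pays nothing.

Tessera pays $0.00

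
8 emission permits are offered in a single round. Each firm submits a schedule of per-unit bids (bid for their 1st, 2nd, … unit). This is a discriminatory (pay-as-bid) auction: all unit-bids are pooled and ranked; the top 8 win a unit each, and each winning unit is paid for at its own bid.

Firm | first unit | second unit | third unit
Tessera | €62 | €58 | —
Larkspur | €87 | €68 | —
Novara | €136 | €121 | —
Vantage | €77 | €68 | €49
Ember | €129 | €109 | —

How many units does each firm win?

Ember 2, Larkspur 2, Novara 2, Vantage 2

Merging the schedules and taking the best 8: 136 (Novara-1), 129 (Ember-1), 121 (Novara-2), 109 (Ember-2), 87 (Larkspur-1), 77 (Vantage-1), 68 (Larkspur-2), 68 (Vantage-2)
Next rejected bid: €62 (not a price — pay-as-bid).
Allocation: Ember 2, Larkspur 2, Novara 2, Vantage 2.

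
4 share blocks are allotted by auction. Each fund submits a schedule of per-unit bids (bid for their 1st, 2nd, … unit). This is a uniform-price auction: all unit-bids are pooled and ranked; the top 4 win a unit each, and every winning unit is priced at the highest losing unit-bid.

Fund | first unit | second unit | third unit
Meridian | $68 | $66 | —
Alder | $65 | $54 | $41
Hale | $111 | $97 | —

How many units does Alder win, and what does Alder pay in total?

Pooled unit-bids ranked (top 4): 111 (Hale-1), 97 (Hale-2), 68 (Meridian-1), 66 (Meridian-2)
First bid not allocated: $65.
Alder wins 0 unit(s) at $65 each.

Alder: 0 units, pays $0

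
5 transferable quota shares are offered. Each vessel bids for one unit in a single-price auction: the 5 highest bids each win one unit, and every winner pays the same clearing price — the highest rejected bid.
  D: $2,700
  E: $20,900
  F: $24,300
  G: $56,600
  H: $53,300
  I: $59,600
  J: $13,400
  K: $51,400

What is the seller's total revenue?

Total revenue: $104,500

Bids ranked high→low: 59,600 (I), 56,600 (G), 53,300 (H), 51,400 (K), 24,300 (F), 20,900 (E), 13,400 (J), …
Top 5: I, G, H, K, F.
Highest unsuccessful bid: $20,900 → clearing price.
Total revenue = 5 × $20,900 = $104,500.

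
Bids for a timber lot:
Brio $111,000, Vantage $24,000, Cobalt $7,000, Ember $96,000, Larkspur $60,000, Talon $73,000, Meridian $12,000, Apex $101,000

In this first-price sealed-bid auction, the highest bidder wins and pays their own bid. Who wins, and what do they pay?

Sorting bids: 111,000 (Brio) > 101,000 (Apex) > 96,000 (Ember) > 73,000 (Talon) > 60,000 (Larkspur) > 24,000 (Vantage) > …
Brio has the highest bid and pays exactly that: $111,000.

Brio pays $111,000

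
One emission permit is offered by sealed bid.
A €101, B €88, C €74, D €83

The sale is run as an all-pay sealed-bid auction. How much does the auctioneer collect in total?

Total revenue: €346

Sorting bids: 101 (A) > 88 (B) > 83 (D) > 74 (C)
Every bidder forfeits their bid regardless of winning.
Revenue = 101 + 88 + 74 + 83 = €346.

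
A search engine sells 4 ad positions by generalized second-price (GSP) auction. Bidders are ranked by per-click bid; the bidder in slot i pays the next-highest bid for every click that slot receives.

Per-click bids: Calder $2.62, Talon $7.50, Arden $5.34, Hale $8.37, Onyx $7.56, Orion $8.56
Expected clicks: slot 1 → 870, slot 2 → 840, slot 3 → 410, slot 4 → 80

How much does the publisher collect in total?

Ranked by bid: $8.56 (Orion) > $8.37 (Hale) > $7.56 (Onyx) > $7.50 (Talon) > $5.34 (Arden) > …
Slot 1: Orion pays $8.37 × 870 = $7281.90
Slot 2: Hale pays $7.56 × 840 = $6350.40
Slot 3: Onyx pays $7.50 × 410 = $3075.00
Slot 4: Talon pays $5.34 × 80 = $427.20
Total = $17134.50

Total revenue: $17134.50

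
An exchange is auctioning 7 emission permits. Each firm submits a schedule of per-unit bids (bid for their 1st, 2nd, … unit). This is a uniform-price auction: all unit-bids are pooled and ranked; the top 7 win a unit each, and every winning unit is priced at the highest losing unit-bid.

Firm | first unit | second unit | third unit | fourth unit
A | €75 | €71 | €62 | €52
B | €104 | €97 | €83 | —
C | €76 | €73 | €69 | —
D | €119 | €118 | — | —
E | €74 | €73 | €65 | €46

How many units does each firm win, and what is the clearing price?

Merging the schedules and taking the best 7: 119 (D-1), 118 (D-2), 104 (B-1), 97 (B-2), 83 (B-3), 76 (C-1), 75 (A-1)
The (k+1)-th unit-bid is €74.
Allocation: A 1, B 3, C 1, D 2.

A 1, B 3, C 1, D 2; clearing price €74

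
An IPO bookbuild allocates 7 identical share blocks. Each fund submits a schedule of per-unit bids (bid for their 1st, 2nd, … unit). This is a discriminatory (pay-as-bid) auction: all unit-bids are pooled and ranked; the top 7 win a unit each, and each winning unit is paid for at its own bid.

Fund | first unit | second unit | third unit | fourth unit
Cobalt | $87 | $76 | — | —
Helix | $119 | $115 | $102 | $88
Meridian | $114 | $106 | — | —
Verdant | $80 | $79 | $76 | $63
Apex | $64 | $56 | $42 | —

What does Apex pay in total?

Merging the schedules and taking the best 7: 119 (Helix-1), 115 (Helix-2), 114 (Meridian-1), 106 (Meridian-2), 102 (Helix-3), 88 (Helix-4), 87 (Cobalt-1)
Next rejected bid: $80 (not a price — pay-as-bid).
Apex wins no units.

Apex pays $0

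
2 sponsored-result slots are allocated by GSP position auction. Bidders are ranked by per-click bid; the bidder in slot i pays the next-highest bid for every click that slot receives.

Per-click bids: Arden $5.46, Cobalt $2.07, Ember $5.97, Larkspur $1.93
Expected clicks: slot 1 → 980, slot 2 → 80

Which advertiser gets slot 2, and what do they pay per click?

Arden; $2.07 per click

Per-click bids in order: $5.97 (Ember) > $5.46 (Arden) > $2.07 (Cobalt) > …
Slot 2 goes to the second-ranked bidder, Arden, who pays the next bid down: $2.07/click.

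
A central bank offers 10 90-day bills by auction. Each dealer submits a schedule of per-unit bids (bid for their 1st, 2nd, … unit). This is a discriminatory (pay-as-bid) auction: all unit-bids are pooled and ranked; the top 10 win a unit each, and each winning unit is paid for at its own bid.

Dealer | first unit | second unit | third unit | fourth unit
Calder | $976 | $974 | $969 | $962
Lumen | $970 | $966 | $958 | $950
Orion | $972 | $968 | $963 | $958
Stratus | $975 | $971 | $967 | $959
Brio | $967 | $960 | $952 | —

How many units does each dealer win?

All unit-bids, highest first — top 10: 976 (Calder-1), 975 (Stratus-1), 974 (Calder-2), 972 (Orion-1), 971 (Stratus-2), 970 (Lumen-1), 969 (Calder-3), 968 (Orion-2), 967 (Stratus-3), 967 (Brio-1)
Next rejected bid: $966 (not a price — pay-as-bid).
Allocation: Brio 1, Calder 3, Lumen 1, Orion 2, Stratus 3.

Brio 1, Calder 3, Lumen 1, Orion 2, Stratus 3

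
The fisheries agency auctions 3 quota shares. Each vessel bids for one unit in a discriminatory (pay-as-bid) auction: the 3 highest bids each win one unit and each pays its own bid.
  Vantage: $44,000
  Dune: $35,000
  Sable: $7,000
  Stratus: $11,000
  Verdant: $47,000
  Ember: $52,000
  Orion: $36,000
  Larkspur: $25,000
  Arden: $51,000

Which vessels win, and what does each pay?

Sorting: 52,000 (Ember), 51,000 (Arden), 47,000 (Verdant), 44,000 (Vantage), 36,000 (Orion), …
The 3 highest are Ember, Arden, Verdant.
Each winner pays its own bid: Ember $52,000, Arden $51,000, Verdant $47,000.

Ember $52,000, Arden $51,000, Verdant $47,000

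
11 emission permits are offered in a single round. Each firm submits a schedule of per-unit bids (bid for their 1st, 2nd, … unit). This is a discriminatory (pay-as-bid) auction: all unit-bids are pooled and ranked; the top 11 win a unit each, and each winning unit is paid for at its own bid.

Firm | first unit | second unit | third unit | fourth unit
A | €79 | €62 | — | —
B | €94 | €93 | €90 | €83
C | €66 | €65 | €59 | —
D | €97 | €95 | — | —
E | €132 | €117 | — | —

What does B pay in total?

B pays €360

Merging the schedules and taking the best 11: 132 (E-1), 117 (E-2), 97 (D-1), 95 (D-2), 94 (B-1), 93 (B-2), 90 (B-3), 83 (B-4), 79 (A-1), 66 (C-1), 65 (C-2)
Next rejected bid: €62 (not a price — pay-as-bid).
B's winning unit-bids: 94 + 93 + 90 + 83 = €360.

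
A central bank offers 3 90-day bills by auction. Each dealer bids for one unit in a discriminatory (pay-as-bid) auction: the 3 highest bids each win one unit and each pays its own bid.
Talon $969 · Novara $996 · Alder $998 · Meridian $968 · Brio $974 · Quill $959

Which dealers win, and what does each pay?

Alder $998, Novara $996, Brio $974

Sorting: 998 (Alder), 996 (Novara), 974 (Brio), 969 (Talon), 968 (Meridian), …
Winners (3 units): Alder, Novara, Brio.
Each winner pays its own bid: Alder $998, Novara $996, Brio $974.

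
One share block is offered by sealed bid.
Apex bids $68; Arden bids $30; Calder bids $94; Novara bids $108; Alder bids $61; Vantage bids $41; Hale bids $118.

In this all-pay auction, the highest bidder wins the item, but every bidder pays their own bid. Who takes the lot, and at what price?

Hale pays $118

All-pay auction: the highest bidder wins the item, but every bidder pays their own bid.
Sorting bids: 118 (Hale) > 108 (Novara) > 94 (Calder) > 68 (Apex) > 61 (Alder) > 41 (Vantage) > …
Hale is highest and takes the item; every bidder forfeits their bid.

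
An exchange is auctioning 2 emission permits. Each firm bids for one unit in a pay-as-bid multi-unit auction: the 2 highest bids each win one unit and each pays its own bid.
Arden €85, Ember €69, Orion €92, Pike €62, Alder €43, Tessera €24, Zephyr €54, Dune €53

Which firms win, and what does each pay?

Orion €92, Arden €85

Bids ranked high→low: 92 (Orion), 85 (Arden), 69 (Ember), 62 (Pike), …
Top 2: Orion, Arden.
Each winner pays its own bid: Orion €92, Arden €85.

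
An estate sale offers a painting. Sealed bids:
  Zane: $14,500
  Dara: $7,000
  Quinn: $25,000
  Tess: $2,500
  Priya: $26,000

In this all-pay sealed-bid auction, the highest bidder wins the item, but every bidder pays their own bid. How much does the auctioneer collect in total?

Total revenue: $75,000

Sorting bids: 26,000 (Priya) > 25,000 (Quinn) > 14,500 (Zane) > 7,000 (Dara) > 2,500 (Tess)
Priya wins with the top bid; all bids are sunk regardless.
Every bidder forfeits their bid regardless of winning.
Revenue = 14,500 + 7,000 + 25,000 + 2,500 + 26,000 = $75,000.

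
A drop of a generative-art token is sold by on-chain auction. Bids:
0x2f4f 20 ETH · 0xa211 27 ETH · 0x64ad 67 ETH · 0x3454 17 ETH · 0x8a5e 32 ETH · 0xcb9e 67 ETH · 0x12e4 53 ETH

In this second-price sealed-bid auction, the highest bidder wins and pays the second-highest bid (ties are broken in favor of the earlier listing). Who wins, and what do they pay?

Rule: the highest bidder wins and pays the second-highest bid.
Bids ranked: 67 (0x64ad) > 67 (0xcb9e) > 53 (0x12e4) > 32 (0x8a5e) > 27 (0xa211) > 20 (0x2f4f) > …
0x64ad and 0xcb9e tie at 67 ETH; tie-break gives it to 0x64ad.
Second-price: 0x64ad pays 0xcb9e's bid of 67 ETH.

0x64ad pays 67 ETH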